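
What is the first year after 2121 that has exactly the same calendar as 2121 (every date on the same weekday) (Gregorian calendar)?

2127

Two years share a calendar iff Jan 1 falls on the same weekday and both are leap or both are common. 2121: Jan 1 is Wednesday, common year.
2122: Jan 1 Thursday, common
2123: Jan 1 Friday, common
2124: Jan 1 Saturday, leap
2125: Jan 1 Monday, common
2126: Jan 1 Tuesday, common
2127: Jan 1 Wednesday, common
2127 matches on both conditions.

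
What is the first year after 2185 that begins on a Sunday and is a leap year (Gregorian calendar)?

2192

Jan 1 advances by 2 weekdays after a leap year and by 1 after a common year.
2185: Jan 1 is Saturday.
2186: Sunday
2187: Monday
2188: Tuesday (leap)
2189: Thursday
2190: Friday
2191: Saturday
2192: Sunday (leap)
2192 begins on a Sunday and is a leap year.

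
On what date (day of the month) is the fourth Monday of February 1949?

February 1, 1949 is a Tuesday, so the first Monday is the 7th.
The fourth Monday is 7 + 21 = 28.

28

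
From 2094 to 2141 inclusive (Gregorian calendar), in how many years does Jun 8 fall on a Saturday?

Track Jun 8's weekday year by year (advancing +1, or +2 across a Feb 29):
  2094: Tue  2095: Wed (+1)  2096: Fri (+2)  2097: Sat (+1) ✓  2098: Sun (+1)
  2099: Mon (+1)  2100: Tue (+1)  2101: Wed (+1)  2102: Thu (+1)  2103: Fri (+1)
  2104: Sun (+2)  2105: Mon (+1)  2106: Tue (+1)  2107: Wed (+1)  … (20 more years) …
  2128: Tue (+2)  2129: Wed (+1)  2130: Thu (+1)  2131: Fri (+1)  2132: Sun (+2)
  2133: Mon (+1)  2134: Tue (+1)  2135: Wed (+1)  2136: Fri (+2)  2137: Sat (+1) ✓
  2138: Sun (+1)  2139: Mon (+1)  2140: Wed (+2)  2141: Thu (+1)
Saturday years: 2097, 2109, 2115, 2120, 2126, 2137 — 6 in total.

6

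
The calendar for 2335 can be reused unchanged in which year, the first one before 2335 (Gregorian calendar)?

2329

Two years share a calendar iff Jan 1 falls on the same weekday and both are leap or both are common. 2335: Jan 1 is Tuesday, common year.
2334: Jan 1 Monday, common
2333: Jan 1 Sunday, common
2332: Jan 1 Friday, leap
2331: Jan 1 Thursday, common
2330: Jan 1 Wednesday, common
2329: Jan 1 Tuesday, common
2329 matches on both conditions.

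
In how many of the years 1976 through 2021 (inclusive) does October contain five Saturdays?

October has 31 days; it has five Saturdays when Saturday falls among the first (month-length − 28) days — i.e. when October 1 is one of Saturday/Friday/Thursday.
October 1 by year: 1976:Fri✓ 1977:Sat✓ 1978:Sun 1979:Mon 1980:Wed 1981:Thu✓ 1982:Fri✓ 1983:Sat✓ 1984:Mon 1985:Tue 1986:Wed 1987:Thu✓ 1988:Sat✓ 1989:Sun 1990:Mon …(16 more)… 2007:Mon 2008:Wed 2009:Thu✓ 2010:Fri✓ 2011:Sat✓ 2012:Mon 2013:Tue 2014:Wed 2015:Thu✓ 2016:Sat✓ 2017:Sun 2018:Mon 2019:Tue 2020:Thu✓ 2021:Fri✓
Years with five Saturdays: 1976, 1977, 1981, 1982, 1983, 1987, 1988, 1992, 1993, 1994, 1998, 1999, 2004, 2005, 2009, 2010, 2011, 2015, 2016, 2020, 2021 → 21.

21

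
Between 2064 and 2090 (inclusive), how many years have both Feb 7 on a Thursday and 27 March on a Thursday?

Check each year's weekday for Feb 7 and 27 March:
  2064: Thu/Thu ✓  2065: Sat/Fri  2066: Sun/Sat  2067: Mon/Sun  2068: Tue/Tue  2069: Thu/Wed  2070: Fri/Thu  2071: Sat/Fri  2072: Sun/Sun  2073: Tue/Mon  2074: Wed/Tue  2075: Thu/Wed  2076: Fri/Fri  2077: Sun/Sat  2078: Mon/Sun  2079: Tue/Mon  2080: Wed/Wed  2081: Fri/Thu  2082: Sat/Fri  2083: Sun/Sat  2084: Mon/Mon  2085: Wed/Tue  2086: Thu/Wed  2087: Fri/Thu  2088: Sat/Sat  2089: Mon/Sun  2090: Tue/Mon
Both conditions hold in: 2064 — 1.

1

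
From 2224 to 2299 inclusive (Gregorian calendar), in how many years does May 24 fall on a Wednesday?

11

Track May 24's weekday year by year (advancing +1, or +2 across a Feb 29):
  2224: Mon  2225: Tue (+1)  2226: Wed (+1) ✓  2227: Thu (+1)  2228: Sat (+2)
  2229: Sun (+1)  2230: Mon (+1)  2231: Tue (+1)  2232: Thu (+2)  2233: Fri (+1)
  2234: Sat (+1)  2235: Sun (+1)  2236: Tue (+2)  2237: Wed (+1) ✓  … (48 more years) …
  2286: Mon (+1)  2287: Tue (+1)  2288: Thu (+2)  2289: Fri (+1)  2290: Sat (+1)
  2291: Sun (+1)  2292: Tue (+2)  2293: Wed (+1) ✓  2294: Thu (+1)  2295: Fri (+1)
  2296: Sun (+2)  2297: Mon (+1)  2298: Tue (+1)  2299: Wed (+1) ✓
Wednesday years: 2226, 2237, 2243, 2248, 2254, 2265, 2271, 2276, 2282, 2293, 2299 — 11 in total.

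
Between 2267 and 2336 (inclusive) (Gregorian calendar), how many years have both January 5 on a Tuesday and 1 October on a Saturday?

3

Check each year's weekday for January 5 and 1 October:
  2267: Sat/Tue  2268: Sun/Thu  2269: Tue/Fri  2270: Wed/Sat  2271: Thu/Sun  2272: Fri/Tue  2273: Sun/Wed  2274: Mon/Thu  2275: Tue/Fri  2276: Wed/Sun  2277: Fri/Mon  2278: Sat/Tue  2279: Sun/Wed  2280: Mon/Fri  …(42 more)…  2323: Fri/Mon  2324: Sat/Wed  2325: Mon/Thu  2326: Tue/Fri  2327: Wed/Sat  2328: Thu/Mon  2329: Sat/Tue  2330: Sun/Wed  2331: Mon/Thu  2332: Tue/Sat ✓  2333: Thu/Sun  2334: Fri/Mon  2335: Sat/Tue  2336: Sun/Thu
Both conditions hold in: 2292, 2304, 2332 — 3.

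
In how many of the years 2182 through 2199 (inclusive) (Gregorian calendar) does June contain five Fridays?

5

June has 30 days; it has five Fridays when Friday falls among the first (month-length − 28) days — i.e. when June 1 is one of Friday/Thursday.
June 1 by year: 2182:Sat 2183:Sun 2184:Tue 2185:Wed 2186:Thu✓ 2187:Fri✓ 2188:Sun 2189:Mon 2190:Tue 2191:Wed 2192:Fri✓ 2193:Sat 2194:Sun 2195:Mon 2196:Wed 2197:Thu✓ 2198:Fri✓ 2199:Sat
Years with five Fridays: 2186, 2187, 2192, 2197, 2198 → 5.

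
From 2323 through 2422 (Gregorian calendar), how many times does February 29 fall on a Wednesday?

Leap years in 2323–2422: 25 of them.
Feb 29 weekday advances by 5 (mod 7) from one leap year to the next four years later (or differs when a century non-leap intervenes).
Leap-day weekdays: 2324:Fri 2328:Wed✓ 2332:Mon 2336:Sat 2340:Thu 2344:Tue 2348:Sun 2352:Fri 2356:Wed✓ 2360:Mon 2364:Sat 2368:Thu 2372:Tue 2376:Sun 2380:Fri 2384:Wed✓ 2388:Mon 2392:Sat 2396:Thu 2400:Tue 2404:Sun 2408:Fri 2412:Wed✓ 2416:Mon 2420:Sat
Wednesday: 2328, 2356, 2384, 2412 → 4.

4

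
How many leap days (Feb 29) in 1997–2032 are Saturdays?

1

Leap years in 1997–2032: 9 of them.
Feb 29 weekday advances by 5 (mod 7) from one leap year to the next four years later (or differs when a century non-leap intervenes).
Leap-day weekdays: 2000:Tue 2004:Sun 2008:Fri 2012:Wed 2016:Mon 2020:Sat✓ 2024:Thu 2028:Tue 2032:Sun
Saturday: 2020 → 1.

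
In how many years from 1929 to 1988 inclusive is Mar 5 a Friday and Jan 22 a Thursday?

Check each year's weekday for Mar 5 and Jan 22:
  1929: Tue/Tue  1930: Wed/Wed  1931: Thu/Thu  1932: Sat/Fri  1933: Sun/Sun  1934: Mon/Mon  1935: Tue/Tue  1936: Thu/Wed  1937: Fri/Fri  1938: Sat/Sat  1939: Sun/Sun  1940: Tue/Mon  1941: Wed/Wed  1942: Thu/Thu  …(32 more)…  1975: Wed/Wed  1976: Fri/Thu ✓  1977: Sat/Sat  1978: Sun/Sun  1979: Mon/Mon  1980: Wed/Tue  1981: Thu/Thu  1982: Fri/Fri  1983: Sat/Sat  1984: Mon/Sun  1985: Tue/Tue  1986: Wed/Wed  1987: Thu/Thu  1988: Sat/Fri
Both conditions hold in: 1948, 1976 — 2.

2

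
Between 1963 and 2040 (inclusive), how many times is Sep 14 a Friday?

11

Track Sep 14's weekday year by year (advancing +1, or +2 across a Feb 29):
  1963: Sat  1964: Mon (+2)  1965: Tue (+1)  1966: Wed (+1)  1967: Thu (+1)
  1968: Sat (+2)  1969: Sun (+1)  1970: Mon (+1)  1971: Tue (+1)  1972: Thu (+2)
  1973: Fri (+1) ✓  1974: Sat (+1)  1975: Sun (+1)  1976: Tue (+2)  … (50 more years) …
  2027: Tue (+1)  2028: Thu (+2)  2029: Fri (+1) ✓  2030: Sat (+1)  2031: Sun (+1)
  2032: Tue (+2)  2033: Wed (+1)  2034: Thu (+1)  2035: Fri (+1) ✓  2036: Sun (+2)
  2037: Mon (+1)  2038: Tue (+1)  2039: Wed (+1)  2040: Fri (+2) ✓
Friday years: 1973, 1979, 1984, 1990, 2001, 2007, 2012, 2018, 2029, 2035, 2040 — 11 in total.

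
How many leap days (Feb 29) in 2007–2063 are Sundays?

2

Leap years in 2007–2063: 14 of them.
Feb 29 weekday advances by 5 (mod 7) from one leap year to the next four years later (or differs when a century non-leap intervenes).
Leap-day weekdays: 2008:Fri 2012:Wed 2016:Mon 2020:Sat 2024:Thu 2028:Tue 2032:Sun✓ 2036:Fri 2040:Wed 2044:Mon 2048:Sat 2052:Thu 2056:Tue 2060:Sun✓
Sunday: 2032, 2060 → 2.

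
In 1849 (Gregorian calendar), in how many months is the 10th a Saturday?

Check the 10th of each month of 1849: Jan 10: Wed, Feb 10: Sat, Mar 10: Sat, Apr 10: Tue, May 10: Thu, Jun 10: Sun, Jul 10: Tue, Aug 10: Fri, Sep 10: Mon, Oct 10: Wed, Nov 10: Sat, Dec 10: Mon.
Saturday occurs in February, March, November — 3 months.

3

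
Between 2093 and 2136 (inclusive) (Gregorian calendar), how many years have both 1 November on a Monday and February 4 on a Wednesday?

Check each year's weekday for 1 November and February 4:
  2093: Sun/Wed  2094: Mon/Thu  2095: Tue/Fri  2096: Thu/Sat  2097: Fri/Mon  2098: Sat/Tue  2099: Sun/Wed  2100: Mon/Thu  2101: Tue/Fri  2102: Wed/Sat  2103: Thu/Sun  2104: Sat/Mon  2105: Sun/Wed  2106: Mon/Thu  …(16 more)…  2123: Mon/Thu  2124: Wed/Fri  2125: Thu/Sun  2126: Fri/Mon  2127: Sat/Tue  2128: Mon/Wed ✓  2129: Tue/Fri  2130: Wed/Sat  2131: Thu/Sun  2132: Sat/Mon  2133: Sun/Wed  2134: Mon/Thu  2135: Tue/Fri  2136: Thu/Sat
Both conditions hold in: 2128 — 1.

1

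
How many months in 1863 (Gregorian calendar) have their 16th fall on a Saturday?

Check the 16th of each month of 1863: Jan 16: Fri, Feb 16: Mon, Mar 16: Mon, Apr 16: Thu, May 16: Sat, Jun 16: Tue, Jul 16: Thu, Aug 16: Sun, Sep 16: Wed, Oct 16: Fri, Nov 16: Mon, Dec 16: Wed.
Saturday occurs in May — 1 month.

1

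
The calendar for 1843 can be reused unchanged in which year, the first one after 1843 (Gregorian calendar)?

Two years share a calendar iff Jan 1 falls on the same weekday and both are leap or both are common. 1843: Jan 1 is Sunday, common year.
1844: Jan 1 Monday, leap
1845: Jan 1 Wednesday, common
1846: Jan 1 Thursday, common
1847: Jan 1 Friday, common
1848: Jan 1 Saturday, leap
1849: Jan 1 Monday, common
1850: Jan 1 Tuesday, common
1851: Jan 1 Wednesday, common
1852: Jan 1 Thursday, leap
1853: Jan 1 Saturday, common
1854: Jan 1 Sunday, common
1854 matches on both conditions.

1854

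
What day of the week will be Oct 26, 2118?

Wednesday

January 1, 2118 is a Saturday.
October 26 is day 299 of the year, i.e. 298 days after Jan 1.
298 mod 7 = 4, so advance 4 weekdays from Saturday: Wednesday.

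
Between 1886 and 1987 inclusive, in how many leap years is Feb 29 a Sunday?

3

Leap years in 1886–1987: 24 of them.
Feb 29 weekday advances by 5 (mod 7) from one leap year to the next four years later (or differs when a century non-leap intervenes).
Leap-day weekdays: 1888:Wed 1892:Mon 1896:Sat 1904:Mon 1908:Sat 1912:Thu 1916:Tue 1920:Sun✓ 1924:Fri 1928:Wed 1932:Mon 1936:Sat 1940:Thu 1944:Tue 1948:Sun✓ 1952:Fri 1956:Wed 1960:Mon 1964:Sat 1968:Thu 1972:Tue 1976:Sun✓ 1980:Fri 1984:Wed
Sunday: 1920, 1948, 1976 → 3.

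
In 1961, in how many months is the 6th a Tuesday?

Check the 6th of each month of 1961: Jan 6: Fri, Feb 6: Mon, Mar 6: Mon, Apr 6: Thu, May 6: Sat, Jun 6: Tue, Jul 6: Thu, Aug 6: Sun, Sep 6: Wed, Oct 6: Fri, Nov 6: Mon, Dec 6: Wed.
Tuesday occurs in June — 1 month.

1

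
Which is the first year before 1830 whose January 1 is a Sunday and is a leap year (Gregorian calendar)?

Jan 1 advances by 2 weekdays after a leap year and by 1 after a common year.
1830: Jan 1 is Friday.
1829: Thursday
1828: Tuesday (leap)
1827: Monday
1826: Sunday
1825: Saturday
1824: Thursday (leap)
1823: Wednesday
1822: Tuesday
1821: Monday
1820: Saturday (leap)
1819: Friday
1818: Thursday
1817: Wednesday
1816: Monday (leap)
1815: Sunday
1814: Saturday
1813: Friday
1812: Wednesday (leap)
1811: Tuesday
1810: Monday
1809: Sunday
1808: Friday (leap)
1807: Thursday
1806: Wednesday
1805: Tuesday
1804: Sunday (leap)
1804 begins on a Sunday and is a leap year.

1804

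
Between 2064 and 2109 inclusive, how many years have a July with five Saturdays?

19

July has 31 days; it has five Saturdays when Saturday falls among the first (month-length − 28) days — i.e. when July 1 is one of Saturday/Friday/Thursday.
July 1 by year: 2064:Tue 2065:Wed 2066:Thu✓ 2067:Fri✓ 2068:Sun 2069:Mon 2070:Tue 2071:Wed 2072:Fri✓ 2073:Sat✓ 2074:Sun 2075:Mon 2076:Wed 2077:Thu✓ 2078:Fri✓ …(16 more)… 2095:Fri✓ 2096:Sun 2097:Mon 2098:Tue 2099:Wed 2100:Thu✓ 2101:Fri✓ 2102:Sat✓ 2103:Sun 2104:Tue 2105:Wed 2106:Thu✓ 2107:Fri✓ 2108:Sun 2109:Mon
Years with five Saturdays: 2066, 2067, 2072, 2073, 2077, 2078, 2079, 2083, 2084, 2088, 2089, 2090, 2094, 2095, 2100, 2101, 2102, 2106, 2107 → 19.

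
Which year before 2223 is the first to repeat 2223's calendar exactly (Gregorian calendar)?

2217

Two years share a calendar iff Jan 1 falls on the same weekday and both are leap or both are common. 2223: Jan 1 is Wednesday, common year.
2222: Jan 1 Tuesday, common
2221: Jan 1 Monday, common
2220: Jan 1 Saturday, leap
2219: Jan 1 Friday, common
2218: Jan 1 Thursday, common
2217: Jan 1 Wednesday, common
2217 matches on both conditions.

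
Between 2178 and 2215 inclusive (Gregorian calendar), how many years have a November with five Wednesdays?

11

November has 30 days; it has five Wednesdays when Wednesday falls among the first (month-length − 28) days — i.e. when November 1 is one of Wednesday/Tuesday.
November 1 by year: 2178:Sun 2179:Mon 2180:Wed✓ 2181:Thu 2182:Fri 2183:Sat 2184:Mon 2185:Tue✓ 2186:Wed✓ 2187:Thu 2188:Sat 2189:Sun 2190:Mon 2191:Tue✓ 2192:Thu …(8 more)… 2201:Sun 2202:Mon 2203:Tue✓ 2204:Thu 2205:Fri 2206:Sat 2207:Sun 2208:Tue✓ 2209:Wed✓ 2210:Thu 2211:Fri 2212:Sun 2213:Mon 2214:Tue✓ 2215:Wed✓
Years with five Wednesdays: 2180, 2185, 2186, 2191, 2196, 2197, 2203, 2208, 2209, 2214, 2215 → 11.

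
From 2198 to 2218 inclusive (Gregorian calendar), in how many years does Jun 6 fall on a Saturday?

4

Track Jun 6's weekday year by year (advancing +1, or +2 across a Feb 29):
  2198: Wed  2199: Thu (+1)  2200: Fri (+1)  2201: Sat (+1) ✓  2202: Sun (+1)
  2203: Mon (+1)  2204: Wed (+2)  2205: Thu (+1)  2206: Fri (+1)  2207: Sat (+1) ✓
  2208: Mon (+2)  2209: Tue (+1)  2210: Wed (+1)  2211: Thu (+1)  2212: Sat (+2) ✓
  2213: Sun (+1)  2214: Mon (+1)  2215: Tue (+1)  2216: Thu (+2)  2217: Fri (+1)
  2218: Sat (+1) ✓
Saturday years: 2201, 2207, 2212, 2218 — 4 in total.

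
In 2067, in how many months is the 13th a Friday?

1

Check the 13th of each month of 2067: Jan 13: Thu, Feb 13: Sun, Mar 13: Sun, Apr 13: Wed, May 13: Fri, Jun 13: Mon, Jul 13: Wed, Aug 13: Sat, Sep 13: Tue, Oct 13: Thu, Nov 13: Sun, Dec 13: Tue.
Friday occurs in May — 1 month.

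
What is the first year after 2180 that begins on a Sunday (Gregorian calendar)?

Jan 1 advances by 2 weekdays after a leap year and by 1 after a common year.
2180: Jan 1 is Saturday (leap).
2181: Monday
2182: Tuesday
2183: Wednesday
2184: Thursday (leap)
2185: Saturday
2186: Sunday
2186 begins on a Sunday

2186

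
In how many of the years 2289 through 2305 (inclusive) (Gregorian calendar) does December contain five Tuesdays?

December has 31 days; it has five Tuesdays when Tuesday falls among the first (month-length − 28) days — i.e. when December 1 is one of Tuesday/Monday/Sunday.
December 1 by year: 2289:Sun✓ 2290:Mon✓ 2291:Tue✓ 2292:Thu 2293:Fri 2294:Sat 2295:Sun✓ 2296:Tue✓ 2297:Wed 2298:Thu 2299:Fri 2300:Sat 2301:Sun✓ 2302:Mon✓ 2303:Tue✓ 2304:Thu 2305:Fri
Years with five Tuesdays: 2289, 2290, 2291, 2295, 2296, 2301, 2302, 2303 → 8.

8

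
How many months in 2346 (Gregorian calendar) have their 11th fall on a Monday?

Check the 11th of each month of 2346: Jan 11: Fri, Feb 11: Mon, Mar 11: Mon, Apr 11: Thu, May 11: Sat, Jun 11: Tue, Jul 11: Thu, Aug 11: Sun, Sep 11: Wed, Oct 11: Fri, Nov 11: Mon, Dec 11: Wed.
Monday occurs in February, March, November — 3 months.

3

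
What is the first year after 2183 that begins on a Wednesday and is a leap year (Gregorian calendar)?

2212

Jan 1 advances by 2 weekdays after a leap year and by 1 after a common year.
2183: Jan 1 is Wednesday.
2184: Thursday (leap)
2185: Saturday
2186: Sunday
2187: Monday
2188: Tuesday (leap)
2189: Thursday
2190: Friday
2191: Saturday
2192: Sunday (leap)
2193: Tuesday
2194: Wednesday
2195: Thursday
2196: Friday (leap)
2197: Sunday
2198: Monday
2199: Tuesday
2200: Wednesday
2201: Thursday
2202: Friday
2203: Saturday
2204: Sunday (leap)
2205: Tuesday
2206: Wednesday
2207: Thursday
2208: Friday (leap)
2209: Sunday
2210: Monday
2211: Tuesday
2212: Wednesday (leap)
2212 begins on a Wednesday and is a leap year.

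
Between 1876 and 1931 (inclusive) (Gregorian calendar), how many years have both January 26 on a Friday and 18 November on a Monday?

1

Check each year's weekday for January 26 and 18 November:
  1876: Wed/Sat  1877: Fri/Sun  1878: Sat/Mon  1879: Sun/Tue  1880: Mon/Thu  1881: Wed/Fri  1882: Thu/Sat  1883: Fri/Sun  1884: Sat/Tue  1885: Mon/Wed  1886: Tue/Thu  1887: Wed/Fri  1888: Thu/Sun  1889: Sat/Mon  …(28 more)…  1918: Sat/Mon  1919: Sun/Tue  1920: Mon/Thu  1921: Wed/Fri  1922: Thu/Sat  1923: Fri/Sun  1924: Sat/Tue  1925: Mon/Wed  1926: Tue/Thu  1927: Wed/Fri  1928: Thu/Sun  1929: Sat/Mon  1930: Sun/Tue  1931: Mon/Wed
Both conditions hold in: 1912 — 1.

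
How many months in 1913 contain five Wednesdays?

A month of length L has five Wednesdays iff its first Wednesday is on day ≤ L−28 (so day 1–3 in a 31-day month, 1–2 in a 30-day month, day 1 in a leap February).
Checking each month of 1913: Jan starts Wed (31d) ✓; Feb starts Sat (28d); Mar starts Sat (31d); Apr starts Tue (30d) ✓; May starts Thu (31d); Jun starts Sun (30d); Jul starts Tue (31d) ✓; Aug starts Fri (31d); Sep starts Mon (30d); Oct starts Wed (31d) ✓; Nov starts Sat (30d); Dec starts Mon (31d) ✓.
Five-Wednesday months: January, April, July, October, December → 5.

5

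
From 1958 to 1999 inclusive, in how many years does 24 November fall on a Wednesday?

Track 24 November's weekday year by year (advancing +1, or +2 across a Feb 29):
  1958: Mon  1959: Tue (+1)  1960: Thu (+2)  1961: Fri (+1)  1962: Sat (+1)
  1963: Sun (+1)  1964: Tue (+2)  1965: Wed (+1) ✓  1966: Thu (+1)  1967: Fri (+1)
  1968: Sun (+2)  1969: Mon (+1)  1970: Tue (+1)  1971: Wed (+1) ✓  … (14 more years) …
  1986: Mon (+1)  1987: Tue (+1)  1988: Thu (+2)  1989: Fri (+1)  1990: Sat (+1)
  1991: Sun (+1)  1992: Tue (+2)  1993: Wed (+1) ✓  1994: Thu (+1)  1995: Fri (+1)
  1996: Sun (+2)  1997: Mon (+1)  1998: Tue (+1)  1999: Wed (+1) ✓
Wednesday years: 1965, 1971, 1976, 1982, 1993, 1999 — 6 in total.

6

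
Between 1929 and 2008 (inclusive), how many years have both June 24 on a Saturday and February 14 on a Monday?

3

Check each year's weekday for June 24 and February 14:
  1929: Mon/Thu  1930: Tue/Fri  1931: Wed/Sat  1932: Fri/Sun  1933: Sat/Tue  1934: Sun/Wed  1935: Mon/Thu  1936: Wed/Fri  1937: Thu/Sun  1938: Fri/Mon  1939: Sat/Tue  1940: Mon/Wed  1941: Tue/Fri  1942: Wed/Sat  …(52 more)…  1995: Sat/Tue  1996: Mon/Wed  1997: Tue/Fri  1998: Wed/Sat  1999: Thu/Sun  2000: Sat/Mon ✓  2001: Sun/Wed  2002: Mon/Thu  2003: Tue/Fri  2004: Thu/Sat  2005: Fri/Mon  2006: Sat/Tue  2007: Sun/Wed  2008: Tue/Thu
Both conditions hold in: 1944, 1972, 2000 — 3.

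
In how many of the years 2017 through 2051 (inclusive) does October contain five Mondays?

October has 31 days; it has five Mondays when Monday falls among the first (month-length − 28) days — i.e. when October 1 is one of Monday/Sunday/Saturday.
October 1 by year: 2017:Sun✓ 2018:Mon✓ 2019:Tue 2020:Thu 2021:Fri 2022:Sat✓ 2023:Sun✓ 2024:Tue 2025:Wed 2026:Thu 2027:Fri 2028:Sun✓ 2029:Mon✓ 2030:Tue 2031:Wed …(5 more)… 2037:Thu 2038:Fri 2039:Sat✓ 2040:Mon✓ 2041:Tue 2042:Wed 2043:Thu 2044:Sat✓ 2045:Sun✓ 2046:Mon✓ 2047:Tue 2048:Thu 2049:Fri 2050:Sat✓ 2051:Sun✓
Years with five Mondays: 2017, 2018, 2022, 2023, 2028, 2029, 2033, 2034, 2035, 2039, 2040, 2044, 2045, 2046, 2050, 2051 → 16.

16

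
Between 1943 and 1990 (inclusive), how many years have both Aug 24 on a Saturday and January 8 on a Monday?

Check each year's weekday for Aug 24 and January 8:
  1943: Tue/Fri  1944: Thu/Sat  1945: Fri/Mon  1946: Sat/Tue  1947: Sun/Wed  1948: Tue/Thu  1949: Wed/Sat  1950: Thu/Sun  1951: Fri/Mon  1952: Sun/Tue  1953: Mon/Thu  1954: Tue/Fri  1955: Wed/Sat  1956: Fri/Sun  …(20 more)…  1977: Wed/Sat  1978: Thu/Sun  1979: Fri/Mon  1980: Sun/Tue  1981: Mon/Thu  1982: Tue/Fri  1983: Wed/Sat  1984: Fri/Sun  1985: Sat/Tue  1986: Sun/Wed  1987: Mon/Thu  1988: Wed/Fri  1989: Thu/Sun  1990: Fri/Mon
Both conditions hold in: 1968 — 1.

1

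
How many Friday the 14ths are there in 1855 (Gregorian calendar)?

2

Check the 14th of each month of 1855: Jan 14: Sun, Feb 14: Wed, Mar 14: Wed, Apr 14: Sat, May 14: Mon, Jun 14: Thu, Jul 14: Sat, Aug 14: Tue, Sep 14: Fri, Oct 14: Sun, Nov 14: Wed, Dec 14: Fri.
Friday occurs in September, December — 2 months.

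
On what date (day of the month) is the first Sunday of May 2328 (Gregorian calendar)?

May 1, 2328 is a Tuesday, so the first Sunday is the 6th.
The first Sunday is 6 + 0 = 6.

6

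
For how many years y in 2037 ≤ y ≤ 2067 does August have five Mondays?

August has 31 days; it has five Mondays when Monday falls among the first (month-length − 28) days — i.e. when August 1 is one of Monday/Sunday/Saturday.
August 1 by year: 2037:Sat✓ 2038:Sun✓ 2039:Mon✓ 2040:Wed 2041:Thu 2042:Fri 2043:Sat✓ 2044:Mon✓ 2045:Tue 2046:Wed 2047:Thu 2048:Sat✓ 2049:Sun✓ 2050:Mon✓ 2051:Tue 2052:Thu 2053:Fri 2054:Sat✓ 2055:Sun✓ 2056:Tue 2057:Wed 2058:Thu 2059:Fri 2060:Sun✓ 2061:Mon✓ 2062:Tue 2063:Wed 2064:Fri 2065:Sat✓ 2066:Sun✓ 2067:Mon✓
Years with five Mondays: 2037, 2038, 2039, 2043, 2044, 2048, 2049, 2050, 2054, 2055, 2060, 2061, 2065, 2066, 2067 → 15.

15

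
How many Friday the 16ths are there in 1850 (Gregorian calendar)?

Check the 16th of each month of 1850: Jan 16: Wed, Feb 16: Sat, Mar 16: Sat, Apr 16: Tue, May 16: Thu, Jun 16: Sun, Jul 16: Tue, Aug 16: Fri, Sep 16: Mon, Oct 16: Wed, Nov 16: Sat, Dec 16: Mon.
Friday occurs in August — 1 month.

1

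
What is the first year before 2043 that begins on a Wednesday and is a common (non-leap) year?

2042

Jan 1 advances by 2 weekdays after a leap year and by 1 after a common year.
2043: Jan 1 is Thursday.
2042: Wednesday
2042 begins on a Wednesday and is a common year.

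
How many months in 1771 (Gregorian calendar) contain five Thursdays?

4

A month of length L has five Thursdays iff its first Thursday is on day ≤ L−28 (so day 1–3 in a 31-day month, 1–2 in a 30-day month, day 1 in a leap February).
Checking each month of 1771: Jan starts Tue (31d) ✓; Feb starts Fri (28d); Mar starts Fri (31d); Apr starts Mon (30d); May starts Wed (31d) ✓; Jun starts Sat (30d); Jul starts Mon (31d); Aug starts Thu (31d) ✓; Sep starts Sun (30d); Oct starts Tue (31d) ✓; Nov starts Fri (30d); Dec starts Sun (31d).
Five-Thursday months: January, May, August, October → 4.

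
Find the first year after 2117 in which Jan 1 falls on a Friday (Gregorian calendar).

2123

Jan 1 advances by 2 weekdays after a leap year and by 1 after a common year.
2117: Jan 1 is Friday.
2118: Saturday
2119: Sunday
2120: Monday (leap)
2121: Wednesday
2122: Thursday
2123: Friday
2123 begins on a Friday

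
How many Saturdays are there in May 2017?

4

May 2017 has 31 days and begins on Monday.
The first Saturday is May 6.
Saturdays fall on 6, 13, 20, 27 — that's 4.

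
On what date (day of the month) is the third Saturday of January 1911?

January 1, 1911 is a Sunday, so the first Saturday is the 7th.
The third Saturday is 7 + 14 = 21.

21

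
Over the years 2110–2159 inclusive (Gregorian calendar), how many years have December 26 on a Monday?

7

Track December 26's weekday year by year (advancing +1, or +2 across a Feb 29):
  2110: Fri  2111: Sat (+1)  2112: Mon (+2) ✓  2113: Tue (+1)  2114: Wed (+1)
  2115: Thu (+1)  2116: Sat (+2)  2117: Sun (+1)  2118: Mon (+1) ✓  2119: Tue (+1)
  2120: Thu (+2)  2121: Fri (+1)  2122: Sat (+1)  2123: Sun (+1)  … (22 more years) …
  2146: Mon (+1) ✓  2147: Tue (+1)  2148: Thu (+2)  2149: Fri (+1)  2150: Sat (+1)
  2151: Sun (+1)  2152: Tue (+2)  2153: Wed (+1)  2154: Thu (+1)  2155: Fri (+1)
  2156: Sun (+2)  2157: Mon (+1) ✓  2158: Tue (+1)  2159: Wed (+1)
Monday years: 2112, 2118, 2129, 2135, 2140, 2146, 2157 — 7 in total.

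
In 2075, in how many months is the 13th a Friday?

Check the 13th of each month of 2075: Jan 13: Sun, Feb 13: Wed, Mar 13: Wed, Apr 13: Sat, May 13: Mon, Jun 13: Thu, Jul 13: Sat, Aug 13: Tue, Sep 13: Fri, Oct 13: Sun, Nov 13: Wed, Dec 13: Fri.
Friday occurs in September, December — 2 months.

2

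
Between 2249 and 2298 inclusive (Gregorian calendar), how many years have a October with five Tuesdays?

October has 31 days; it has five Tuesdays when Tuesday falls among the first (month-length − 28) days — i.e. when October 1 is one of Tuesday/Monday/Sunday.
October 1 by year: 2249:Mon✓ 2250:Tue✓ 2251:Wed 2252:Fri 2253:Sat 2254:Sun✓ 2255:Mon✓ 2256:Wed 2257:Thu 2258:Fri 2259:Sat 2260:Mon✓ 2261:Tue✓ 2262:Wed 2263:Thu …(20 more)… 2284:Wed 2285:Thu 2286:Fri 2287:Sat 2288:Mon✓ 2289:Tue✓ 2290:Wed 2291:Thu 2292:Sat 2293:Sun✓ 2294:Mon✓ 2295:Tue✓ 2296:Thu 2297:Fri 2298:Sat
Years with five Tuesdays: 2249, 2250, 2254, 2255, 2260, 2261, 2265, 2266, 2267, 2271, 2272, 2276, 2277, 2278, 2282, 2283, 2288, 2289, 2293, 2294, 2295 → 21.

21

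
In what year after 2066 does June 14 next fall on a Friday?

2069

From one year to the next, a fixed date's weekday advances by 1, or by 2 when a Feb 29 lies between the two dates.
2066: June 14 is Monday.
2067: Tuesday (+1)
2068: Thursday (+2)
2069: Friday (+1)
June 14 falls on a Friday in 2069.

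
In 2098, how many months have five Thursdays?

A month of length L has five Thursdays iff its first Thursday is on day ≤ L−28 (so day 1–3 in a 31-day month, 1–2 in a 30-day month, day 1 in a leap February).
Checking each month of 2098: Jan starts Wed (31d) ✓; Feb starts Sat (28d); Mar starts Sat (31d); Apr starts Tue (30d); May starts Thu (31d) ✓; Jun starts Sun (30d); Jul starts Tue (31d) ✓; Aug starts Fri (31d); Sep starts Mon (30d); Oct starts Wed (31d) ✓; Nov starts Sat (30d); Dec starts Mon (31d).
Five-Thursday months: January, May, July, October → 4.

4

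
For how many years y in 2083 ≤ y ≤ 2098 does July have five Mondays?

7

July has 31 days; it has five Mondays when Monday falls among the first (month-length − 28) days — i.e. when July 1 is one of Monday/Sunday/Saturday.
July 1 by year: 2083:Thu 2084:Sat✓ 2085:Sun✓ 2086:Mon✓ 2087:Tue 2088:Thu 2089:Fri 2090:Sat✓ 2091:Sun✓ 2092:Tue 2093:Wed 2094:Thu 2095:Fri 2096:Sun✓ 2097:Mon✓ 2098:Tue
Years with five Mondays: 2084, 2085, 2086, 2090, 2091, 2096, 2097 → 7.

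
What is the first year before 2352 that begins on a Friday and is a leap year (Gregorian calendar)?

Jan 1 advances by 2 weekdays after a leap year and by 1 after a common year.
2352: Jan 1 is Tuesday (leap).
2351: Monday
2350: Sunday
2349: Saturday
2348: Thursday (leap)
2347: Wednesday
2346: Tuesday
2345: Monday
2344: Saturday (leap)
2343: Friday
2342: Thursday
2341: Wednesday
2340: Monday (leap)
2339: Sunday
2338: Saturday
2337: Friday
2336: Wednesday (leap)
2335: Tuesday
2334: Monday
2333: Sunday
2332: Friday (leap)
2332 begins on a Friday and is a leap year.

2332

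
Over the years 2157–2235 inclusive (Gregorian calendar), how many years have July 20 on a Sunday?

12

Track July 20's weekday year by year (advancing +1, or +2 across a Feb 29):
  2157: Wed  2158: Thu (+1)  2159: Fri (+1)  2160: Sun (+2) ✓  2161: Mon (+1)
  2162: Tue (+1)  2163: Wed (+1)  2164: Fri (+2)  2165: Sat (+1)  2166: Sun (+1) ✓
  2167: Mon (+1)  2168: Wed (+2)  2169: Thu (+1)  2170: Fri (+1)  … (51 more years) …
  2222: Sat (+1)  2223: Sun (+1) ✓  2224: Tue (+2)  2225: Wed (+1)  2226: Thu (+1)
  2227: Fri (+1)  2228: Sun (+2) ✓  2229: Mon (+1)  2230: Tue (+1)  2231: Wed (+1)
  2232: Fri (+2)  2233: Sat (+1)  2234: Sun (+1) ✓  2235: Mon (+1)
Sunday years: 2160, 2166, 2177, 2183, 2188, 2194, 2200, 2206, 2217, 2223, 2228, 2234 — 12 in total.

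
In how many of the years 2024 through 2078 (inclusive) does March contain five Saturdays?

March has 31 days; it has five Saturdays when Saturday falls among the first (month-length − 28) days — i.e. when March 1 is one of Saturday/Friday/Thursday.
March 1 by year: 2024:Fri✓ 2025:Sat✓ 2026:Sun 2027:Mon 2028:Wed 2029:Thu✓ 2030:Fri✓ 2031:Sat✓ 2032:Mon 2033:Tue 2034:Wed 2035:Thu✓ 2036:Sat✓ 2037:Sun 2038:Mon …(25 more)… 2064:Sat✓ 2065:Sun 2066:Mon 2067:Tue 2068:Thu✓ 2069:Fri✓ 2070:Sat✓ 2071:Sun 2072:Tue 2073:Wed 2074:Thu✓ 2075:Fri✓ 2076:Sun 2077:Mon 2078:Tue
Years with five Saturdays: 2024, 2025, 2029, 2030, 2031, 2035, 2036, 2040, 2041, 2042, 2046, 2047, 2052, 2053, 2057, 2058, 2059, 2063, 2064, 2068, 2069, 2070, 2074, 2075 → 24.

24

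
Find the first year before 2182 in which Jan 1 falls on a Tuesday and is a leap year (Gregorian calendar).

2160

Jan 1 advances by 2 weekdays after a leap year and by 1 after a common year.
2182: Jan 1 is Tuesday.
2181: Monday
2180: Saturday (leap)
2179: Friday
2178: Thursday
2177: Wednesday
2176: Monday (leap)
2175: Sunday
2174: Saturday
2173: Friday
2172: Wednesday (leap)
2171: Tuesday
2170: Monday
2169: Sunday
2168: Friday (leap)
2167: Thursday
2166: Wednesday
2165: Tuesday
2164: Sunday (leap)
2163: Saturday
2162: Friday
2161: Thursday
2160: Tuesday (leap)
2160 begins on a Tuesday and is a leap year.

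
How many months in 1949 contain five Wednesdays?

A month of length L has five Wednesdays iff its first Wednesday is on day ≤ L−28 (so day 1–3 in a 31-day month, 1–2 in a 30-day month, day 1 in a leap February).
Checking each month of 1949: Jan starts Sat (31d); Feb starts Tue (28d); Mar starts Tue (31d) ✓; Apr starts Fri (30d); May starts Sun (31d); Jun starts Wed (30d) ✓; Jul starts Fri (31d); Aug starts Mon (31d) ✓; Sep starts Thu (30d); Oct starts Sat (31d); Nov starts Tue (30d) ✓; Dec starts Thu (31d).
Five-Wednesday months: March, June, August, November → 4.

4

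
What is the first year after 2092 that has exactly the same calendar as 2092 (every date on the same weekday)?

2104

Two years share a calendar iff Jan 1 falls on the same weekday and both are leap or both are common. 2092: Jan 1 is Tuesday, leap year.
2093: Jan 1 Thursday, common
2094: Jan 1 Friday, common
2095: Jan 1 Saturday, common
2096: Jan 1 Sunday, leap
2097: Jan 1 Tuesday, common
2098: Jan 1 Wednesday, common
2099: Jan 1 Thursday, common
2100: Jan 1 Friday, common
2101: Jan 1 Saturday, common
2102: Jan 1 Sunday, common
2103: Jan 1 Monday, common
2104: Jan 1 Tuesday, leap
2104 matches on both conditions.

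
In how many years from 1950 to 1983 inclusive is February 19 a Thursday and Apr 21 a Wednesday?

Check each year's weekday for February 19 and Apr 21:
  1950: Sun/Fri  1951: Mon/Sat  1952: Tue/Mon  1953: Thu/Tue  1954: Fri/Wed  1955: Sat/Thu  1956: Sun/Sat  1957: Tue/Sun  1958: Wed/Mon  1959: Thu/Tue  1960: Fri/Thu  1961: Sun/Fri  1962: Mon/Sat  1963: Tue/Sun  …(6 more)…  1970: Thu/Tue  1971: Fri/Wed  1972: Sat/Fri  1973: Mon/Sat  1974: Tue/Sun  1975: Wed/Mon  1976: Thu/Wed ✓  1977: Sat/Thu  1978: Sun/Fri  1979: Mon/Sat  1980: Tue/Mon  1981: Thu/Tue  1982: Fri/Wed  1983: Sat/Thu
Both conditions hold in: 1976 — 1.

1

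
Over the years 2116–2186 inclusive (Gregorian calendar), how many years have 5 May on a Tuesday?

Track 5 May's weekday year by year (advancing +1, or +2 across a Feb 29):
  2116: Tue ✓  2117: Wed (+1)  2118: Thu (+1)  2119: Fri (+1)  2120: Sun (+2)
  2121: Mon (+1)  2122: Tue (+1) ✓  2123: Wed (+1)  2124: Fri (+2)  2125: Sat (+1)
  2126: Sun (+1)  2127: Mon (+1)  2128: Wed (+2)  2129: Thu (+1)  … (43 more years) …
  2173: Wed (+1)  2174: Thu (+1)  2175: Fri (+1)  2176: Sun (+2)  2177: Mon (+1)
  2178: Tue (+1) ✓  2179: Wed (+1)  2180: Fri (+2)  2181: Sat (+1)  2182: Sun (+1)
  2183: Mon (+1)  2184: Wed (+2)  2185: Thu (+1)  2186: Fri (+1)
Tuesday years: 2116, 2122, 2133, 2139, 2144, 2150, 2161, 2167, 2172, 2178 — 10 in total.

10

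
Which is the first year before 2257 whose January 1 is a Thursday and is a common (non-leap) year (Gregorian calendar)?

Jan 1 advances by 2 weekdays after a leap year and by 1 after a common year.
2257: Jan 1 is Thursday.
2256: Tuesday (leap)
2255: Monday
2254: Sunday
2253: Saturday
2252: Thursday (leap)
2251: Wednesday
2250: Tuesday
2249: Monday
2248: Saturday (leap)
2247: Friday
2246: Thursday
2246 begins on a Thursday and is a common year.

2246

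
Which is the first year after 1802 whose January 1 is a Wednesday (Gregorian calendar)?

1806

Jan 1 advances by 2 weekdays after a leap year and by 1 after a common year.
1802: Jan 1 is Friday.
1803: Saturday
1804: Sunday (leap)
1805: Tuesday
1806: Wednesday
1806 begins on a Wednesday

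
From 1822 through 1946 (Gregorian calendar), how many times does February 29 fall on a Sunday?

Leap years in 1822–1946: 30 of them.
Feb 29 weekday advances by 5 (mod 7) from one leap year to the next four years later (or differs when a century non-leap intervenes).
Leap-day weekdays: 1824:Sun✓ 1828:Fri 1832:Wed 1836:Mon 1840:Sat 1844:Thu 1848:Tue 1852:Sun✓ 1856:Fri 1860:Wed 1864:Mon 1868:Sat 1872:Thu …(4 more)… 1892:Mon 1896:Sat 1904:Mon 1908:Sat 1912:Thu 1916:Tue 1920:Sun✓ 1924:Fri 1928:Wed 1932:Mon 1936:Sat 1940:Thu 1944:Tue
Sunday: 1824, 1852, 1880, 1920 → 4.

4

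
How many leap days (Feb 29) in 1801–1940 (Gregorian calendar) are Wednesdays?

5

Leap years in 1801–1940: 34 of them.
Feb 29 weekday advances by 5 (mod 7) from one leap year to the next four years later (or differs when a century non-leap intervenes).
Leap-day weekdays: 1804:Wed✓ 1808:Mon 1812:Sat 1816:Thu 1820:Tue 1824:Sun 1828:Fri 1832:Wed✓ 1836:Mon 1840:Sat 1844:Thu 1848:Tue 1852:Sun …(8 more)… 1888:Wed✓ 1892:Mon 1896:Sat 1904:Mon 1908:Sat 1912:Thu 1916:Tue 1920:Sun 1924:Fri 1928:Wed✓ 1932:Mon 1936:Sat 1940:Thu
Wednesday: 1804, 1832, 1860, 1888, 1928 → 5.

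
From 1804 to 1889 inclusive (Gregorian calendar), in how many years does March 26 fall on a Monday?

13

Track March 26's weekday year by year (advancing +1, or +2 across a Feb 29):
  1804: Mon ✓  1805: Tue (+1)  1806: Wed (+1)  1807: Thu (+1)  1808: Sat (+2)
  1809: Sun (+1)  1810: Mon (+1) ✓  1811: Tue (+1)  1812: Thu (+2)  1813: Fri (+1)
  1814: Sat (+1)  1815: Sun (+1)  1816: Tue (+2)  1817: Wed (+1)  … (58 more years) …
  1876: Sun (+2)  1877: Mon (+1) ✓  1878: Tue (+1)  1879: Wed (+1)  1880: Fri (+2)
  1881: Sat (+1)  1882: Sun (+1)  1883: Mon (+1) ✓  1884: Wed (+2)  1885: Thu (+1)
  1886: Fri (+1)  1887: Sat (+1)  1888: Mon (+2) ✓  1889: Tue (+1)
Monday years: 1804, 1810, 1821, 1827, 1832, 1838, 1849, 1855, 1860, 1866, 1877, 1883, 1888 — 13 in total.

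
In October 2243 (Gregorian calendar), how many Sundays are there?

5

October 2243 has 31 days and begins on Sunday.
The first Sunday is October 1.
Sundays fall on 1, 8, 15, 22, 29 — that's 5.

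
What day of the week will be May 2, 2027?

Sunday

January 1, 2027 is a Friday.
May 2 is day 122 of the year, i.e. 121 days after Jan 1.
121 mod 7 = 2, so advance 2 weekdays from Friday: Sunday.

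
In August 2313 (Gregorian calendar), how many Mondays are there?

4

August 2313 has 31 days and begins on Friday.
The first Monday is August 4.
Mondays fall on 4, 11, 18, 25 — that's 4.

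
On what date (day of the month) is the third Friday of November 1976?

19

November 1, 1976 is a Monday, so the first Friday is the 5th.
The third Friday is 5 + 14 = 19.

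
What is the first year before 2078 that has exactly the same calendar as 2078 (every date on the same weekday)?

Two years share a calendar iff Jan 1 falls on the same weekday and both are leap or both are common. 2078: Jan 1 is Saturday, common year.
2077: Jan 1 Friday, common
2076: Jan 1 Wednesday, leap
2075: Jan 1 Tuesday, common
2074: Jan 1 Monday, common
2073: Jan 1 Sunday, common
2072: Jan 1 Friday, leap
2071: Jan 1 Thursday, common
2070: Jan 1 Wednesday, common
2069: Jan 1 Tuesday, common
2068: Jan 1 Sunday, leap
2067: Jan 1 Saturday, common
2067 matches on both conditions.

2067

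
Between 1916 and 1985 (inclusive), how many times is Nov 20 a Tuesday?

Track Nov 20's weekday year by year (advancing +1, or +2 across a Feb 29):
  1916: Mon  1917: Tue (+1) ✓  1918: Wed (+1)  1919: Thu (+1)  1920: Sat (+2)
  1921: Sun (+1)  1922: Mon (+1)  1923: Tue (+1) ✓  1924: Thu (+2)  1925: Fri (+1)
  1926: Sat (+1)  1927: Sun (+1)  1928: Tue (+2) ✓  1929: Wed (+1)  … (42 more years) …
  1972: Mon (+2)  1973: Tue (+1) ✓  1974: Wed (+1)  1975: Thu (+1)  1976: Sat (+2)
  1977: Sun (+1)  1978: Mon (+1)  1979: Tue (+1) ✓  1980: Thu (+2)  1981: Fri (+1)
  1982: Sat (+1)  1983: Sun (+1)  1984: Tue (+2) ✓  1985: Wed (+1)
Tuesday years: 1917, 1923, 1928, 1934, 1945, 1951, 1956, 1962, 1973, 1979, 1984 — 11 in total.

11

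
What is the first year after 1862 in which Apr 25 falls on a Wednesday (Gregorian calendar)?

From one year to the next, a fixed date's weekday advances by 1, or by 2 when a Feb 29 lies between the two dates.
1862: April 25 is Friday.
1863: Saturday (+1)
1864: Monday (+2)
1865: Tuesday (+1)
1866: Wednesday (+1)
Apr 25 falls on a Wednesday in 1866.

1866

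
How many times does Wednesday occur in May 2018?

5

May 2018 has 31 days and begins on Tuesday.
The first Wednesday is May 2.
Wednesdays fall on 2, 9, 16, 23, 30 — that's 5.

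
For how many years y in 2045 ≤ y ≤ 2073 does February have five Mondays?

February has 28 days (29 in leap years); it has five Mondays when Monday falls among the first (month-length − 28) days — i.e. when February 1 is Monday in a leap year (never in a common year).
February 1 by year: 2045:Wed 2046:Thu 2047:Fri 2048:Sat 2049:Mon 2050:Tue 2051:Wed 2052:Thu 2053:Sat 2054:Sun 2055:Mon 2056:Tue 2057:Thu 2058:Fri 2059:Sat 2060:Sun 2061:Tue 2062:Wed 2063:Thu 2064:Fri 2065:Sun 2066:Mon 2067:Tue 2068:Wed 2069:Fri 2070:Sat 2071:Sun 2072:Mon✓ 2073:Wed
Years with five Mondays: 2072 → 1.

1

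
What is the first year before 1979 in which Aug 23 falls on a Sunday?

1970

From one year to the next, a fixed date's weekday advances by 1, or by 2 when a Feb 29 lies between the two dates.
1979: August 23 is Thursday.
1978: Wednesday (−1)
1977: Tuesday (−1)
1976: Monday (−1)
1975: Saturday (−2)
1974: Friday (−1)
1973: Thursday (−1)
1972: Wednesday (−1)
1971: Monday (−2)
1970: Sunday (−1)
Aug 23 falls on a Sunday in 1970.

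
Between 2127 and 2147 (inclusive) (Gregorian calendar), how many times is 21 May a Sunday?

3

Track 21 May's weekday year by year (advancing +1, or +2 across a Feb 29):
  2127: Wed  2128: Fri (+2)  2129: Sat (+1)  2130: Sun (+1) ✓  2131: Mon (+1)
  2132: Wed (+2)  2133: Thu (+1)  2134: Fri (+1)  2135: Sat (+1)  2136: Mon (+2)
  2137: Tue (+1)  2138: Wed (+1)  2139: Thu (+1)  2140: Sat (+2)  2141: Sun (+1) ✓
  2142: Mon (+1)  2143: Tue (+1)  2144: Thu (+2)  2145: Fri (+1)  2146: Sat (+1)
  2147: Sun (+1) ✓
Sunday years: 2130, 2141, 2147 — 3 in total.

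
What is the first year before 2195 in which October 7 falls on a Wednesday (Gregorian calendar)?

From one year to the next, a fixed date's weekday advances by 1, or by 2 when a Feb 29 lies between the two dates.
2195: October 7 is Wednesday.
2194: Tuesday (−1)
2193: Monday (−1)
2192: Sunday (−1)
2191: Friday (−2)
2190: Thursday (−1)
2189: Wednesday (−1)
October 7 falls on a Wednesday in 2189.

2189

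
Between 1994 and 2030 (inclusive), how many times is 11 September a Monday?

6

Track 11 September's weekday year by year (advancing +1, or +2 across a Feb 29):
  1994: Sun  1995: Mon (+1) ✓  1996: Wed (+2)  1997: Thu (+1)  1998: Fri (+1)
  1999: Sat (+1)  2000: Mon (+2) ✓  2001: Tue (+1)  2002: Wed (+1)  2003: Thu (+1)
  2004: Sat (+2)  2005: Sun (+1)  2006: Mon (+1) ✓  2007: Tue (+1)  … (9 more years) …
  2017: Mon (+1) ✓  2018: Tue (+1)  2019: Wed (+1)  2020: Fri (+2)  2021: Sat (+1)
  2022: Sun (+1)  2023: Mon (+1) ✓  2024: Wed (+2)  2025: Thu (+1)  2026: Fri (+1)
  2027: Sat (+1)  2028: Mon (+2) ✓  2029: Tue (+1)  2030: Wed (+1)
Monday years: 1995, 2000, 2006, 2017, 2023, 2028 — 6 in total.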